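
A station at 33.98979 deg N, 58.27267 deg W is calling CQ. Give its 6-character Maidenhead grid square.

GM03ux

Shift to the Maidenhead origin (180°W, 90°S): lon 121.7273, lat 123.9898.
Field: lon ⌊121.7273/20⌋ = 6 → G; lat ⌊123.9898/10⌋ = 12 → M.
Square: lon ⌊1.7273/2⌋ = 0; lat ⌊3.9898/1⌋ = 3.
Subsquare: lon ⌊1.7273/0.0833333⌋ = 20 → u; lat ⌊0.9898/0.0416667⌋ = 23 → x.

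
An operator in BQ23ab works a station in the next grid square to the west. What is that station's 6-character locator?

BQ13xb

Longitude subsquare a = 0; −1 → -1, wraps to 23 = x, carry into square.
Longitude square 2; −1 → 1.
The latitude characters are unchanged.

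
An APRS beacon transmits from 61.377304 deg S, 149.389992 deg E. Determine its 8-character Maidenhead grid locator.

Add 180° to longitude and 90° to latitude: 329.38999, 28.62270.
Field (20°×10°, letters A–R): lon ⌊329.38999/20⌋ = 16 → Q; lat ⌊28.62270/10⌋ = 2 → C.
Square (2°×1°, digits 0–9): lon ⌊9.38999/2⌋ = 4; lat ⌊8.62270/1⌋ = 8.
Subsquare (5′×2.5′, letters a–x): lon ⌊1.38999/0.0833333⌋ = 16 → q; lat ⌊0.62270/0.0416667⌋ = 14 → o.
Extended square (30″×15″, digits 0–9): lon ⌊0.05666/0.00833333⌋ = 6; lat ⌊0.03936/0.00416667⌋ = 9.

QC48qo69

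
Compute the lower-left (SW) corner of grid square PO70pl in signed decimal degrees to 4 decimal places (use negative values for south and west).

50.4583, 135.2500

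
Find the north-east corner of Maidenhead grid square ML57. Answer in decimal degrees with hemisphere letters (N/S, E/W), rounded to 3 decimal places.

Field M=12, L=11: +12·20° lon, +11·10° lat → SW at lon 60°, lat 20°.
Square 5, 7: +5·2° lon, +7·1° lat → SW at lon 70°, lat 27°.
Cell spans 2° lon × 1° lat. NE corner is SW corner plus one full cell.
latitude 28.000° N, longitude 72.000° E.

28.000° N, 72.000° E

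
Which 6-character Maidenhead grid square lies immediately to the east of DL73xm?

DL83am

Longitude subsquare x = 23; +1 → 24, wraps to 0 = a, carry into square.
Longitude square 7; +1 → 8.
The latitude characters are unchanged.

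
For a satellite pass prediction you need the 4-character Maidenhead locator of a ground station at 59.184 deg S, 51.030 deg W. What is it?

GD40

Add 180° to longitude and 90° to latitude: 128.97, 30.82.
Field: lon ⌊128.97/20⌋ = 6 → G; lat ⌊30.82/10⌋ = 3 → D.
Square: lon ⌊8.97/2⌋ = 4; lat ⌊0.82/1⌋ = 0.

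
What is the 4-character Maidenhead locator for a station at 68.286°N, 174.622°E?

RP78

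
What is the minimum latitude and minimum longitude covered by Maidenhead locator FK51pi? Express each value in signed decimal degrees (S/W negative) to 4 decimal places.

11.3333, -68.7500

Field F=5, K=10: +5·20° lon, +10·10° lat → SW at lon -80°, lat 10°.
Square 5, 1: +5·2° lon, +1·1° lat → SW at lon -70°, lat 11°.
Subsquare p=15, i=8: +15·0.0833333° lon, +8·0.0416667° lat → SW at lon -68.75°, lat 11.3333°.
latitude 11.3333, longitude -68.7500.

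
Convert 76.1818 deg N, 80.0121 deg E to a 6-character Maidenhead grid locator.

NQ06ae

Add 180° to longitude and 90° to latitude: 260.0121, 166.1818.
Field (20°×10°, letters A–R): 260.0121/20 → 13 → N, 166.1818/10 → 16 → Q; chars NQ.
Square (2°×1°, digits 0–9): 0.0121/2 → 0, 6.1818/1 → 6; chars 06.
Subsquare (5′×2.5′, letters a–x): 0.0121/0.0833333 → 0 → a, 0.1818/0.0416667 → 4 → e; chars ae.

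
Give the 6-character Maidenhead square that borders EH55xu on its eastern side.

Longitude subsquare x = 23; +1 → 24, wraps to 0 = a, carry into square.
Longitude square 5; +1 → 6.
The latitude characters are unchanged.

EH65au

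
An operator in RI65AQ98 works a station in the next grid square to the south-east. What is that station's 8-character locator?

Longitude extended square 9; +1 → 10, wraps to 0, carry into subsquare.
Longitude subsquare a = 0; +1 → 1 = b.
Latitude extended square 8; −1 → 7.

RI65bq07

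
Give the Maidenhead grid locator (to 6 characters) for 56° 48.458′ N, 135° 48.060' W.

Add 180° to longitude and 90° to latitude: 44.1990, 146.8076.
Field (20°×10°, letters A–R): lon ⌊44.1990/20⌋ = 2 → C; lat ⌊146.8076/10⌋ = 14 → O.
Square (2°×1°, digits 0–9): lon ⌊4.1990/2⌋ = 2; lat ⌊6.8076/1⌋ = 6.
Subsquare (5′×2.5′, letters a–x): lon ⌊0.1990/0.0833333⌋ = 2 → c; lat ⌊0.8076/0.0416667⌋ = 19 → t.

CO26ct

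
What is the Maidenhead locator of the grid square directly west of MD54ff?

MD54ef

Longitude subsquare f = 5; −1 → 4 = e.
The latitude characters are unchanged.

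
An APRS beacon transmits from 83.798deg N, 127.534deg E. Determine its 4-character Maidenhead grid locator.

PR33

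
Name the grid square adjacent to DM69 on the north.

Latitude square 9; +1 → 10, wraps to 0, carry into field.
Latitude field M = 12; +1 → 13 = N.
The longitude characters are unchanged.

DN60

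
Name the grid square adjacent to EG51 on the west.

EG41

Longitude square 5; −1 → 4.
The latitude characters are unchanged.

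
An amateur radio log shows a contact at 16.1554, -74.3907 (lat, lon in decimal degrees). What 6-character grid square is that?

Shift to the Maidenhead origin (180°W, 90°S): lon 105.6093, lat 106.1554.
Field: lon ⌊105.6093/20⌋ = 5 → F; lat ⌊106.1554/10⌋ = 10 → K.
Square: lon ⌊5.6093/2⌋ = 2; lat ⌊6.1554/1⌋ = 6.
Subsquare: lon ⌊1.6093/0.0833333⌋ = 19 → t; lat ⌊0.1554/0.0416667⌋ = 3 → d.

FK26td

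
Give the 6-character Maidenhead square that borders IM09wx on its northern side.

IN00wa

Latitude subsquare x = 23; +1 → 24, wraps to 0 = a, carry into square.
Latitude square 9; +1 → 10, wraps to 0, carry into field.
Latitude field M = 12; +1 → 13 = N.
The longitude characters are unchanged.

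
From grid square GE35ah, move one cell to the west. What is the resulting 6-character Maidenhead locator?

GE25xh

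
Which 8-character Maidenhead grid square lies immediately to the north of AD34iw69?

AD34ix60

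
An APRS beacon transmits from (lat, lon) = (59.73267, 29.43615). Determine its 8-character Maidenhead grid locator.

Add 180° to longitude and 90° to latitude: 209.43615, 149.73267.
Field: 209.43615/20 → 10 → K, 149.73267/10 → 14 → O; chars KO.
Square: 9.43615/2 → 4, 9.73267/1 → 9; chars 49.
Subsquare: 1.43615/0.0833333 → 17 → r, 0.73267/0.0416667 → 17 → r; chars rr.
Extended square: 0.01948/0.00833333 → 2, 0.02434/0.00416667 → 5; chars 25.

KO49rr25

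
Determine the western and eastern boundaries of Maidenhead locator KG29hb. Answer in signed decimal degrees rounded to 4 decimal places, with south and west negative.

24.5833, 24.6667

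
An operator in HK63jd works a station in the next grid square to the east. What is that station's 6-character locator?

Longitude subsquare j = 9; +1 → 10 = k.
The latitude characters are unchanged.

HK63kd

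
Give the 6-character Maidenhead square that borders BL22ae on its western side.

BL12xe

Longitude subsquare a = 0; −1 → -1, wraps to 23 = x, carry into square.
Longitude square 2; −1 → 1.
The latitude characters are unchanged.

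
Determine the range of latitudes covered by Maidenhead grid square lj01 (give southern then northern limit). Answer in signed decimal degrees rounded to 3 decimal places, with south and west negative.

1.000, 2.000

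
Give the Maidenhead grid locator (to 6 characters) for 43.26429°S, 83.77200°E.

NE16vr

Add 180° to longitude and 90° to latitude: 263.7720, 46.7357.
Field: lon ⌊263.7720/20⌋ = 13 → N; lat ⌊46.7357/10⌋ = 4 → E.
Square: lon ⌊3.7720/2⌋ = 1; lat ⌊6.7357/1⌋ = 6.
Subsquare: lon ⌊1.7720/0.0833333⌋ = 21 → v; lat ⌊0.7357/0.0416667⌋ = 17 → r.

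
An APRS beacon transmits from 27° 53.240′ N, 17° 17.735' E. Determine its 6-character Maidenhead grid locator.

JL87pv

Shift to the Maidenhead origin (180°W, 90°S): lon 197.2956, lat 117.8873.
Field: lon ⌊197.2956/20⌋ = 9 → J; lat ⌊117.8873/10⌋ = 11 → L.
Square: lon ⌊17.2956/2⌋ = 8; lat ⌊7.8873/1⌋ = 7.
Subsquare: lon ⌊1.2956/0.0833333⌋ = 15 → p; lat ⌊0.8873/0.0416667⌋ = 21 → v.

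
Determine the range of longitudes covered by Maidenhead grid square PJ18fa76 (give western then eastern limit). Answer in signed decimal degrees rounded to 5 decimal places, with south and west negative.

122.47500, 122.48333

Field P=15, J=9: +15·20° lon, +9·10° lat → SW at lon 120°, lat 0°.
Square 1, 8: +1·2° lon, +8·1° lat → SW at lon 122°, lat 8°.
Subsquare f=5, a=0: +5·0.0833333° lon, +0·0.0416667° lat → SW at lon 122.417°, lat 8°.
Extended square 7, 6: +7·0.00833333° lon, +6·0.00416667° lat → SW at lon 122.475°, lat 8.025°.
Cell spans 0.00833333° lon × 0.00416667° lat.
west 122.47500, east 122.48333.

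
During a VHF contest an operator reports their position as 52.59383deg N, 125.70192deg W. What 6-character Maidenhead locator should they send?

CO72do

Add 180° to longitude and 90° to latitude: 54.2981, 142.5938.
Field: lon ⌊54.2981/20⌋ = 2 → C; lat ⌊142.5938/10⌋ = 14 → O.
Square: lon ⌊14.2981/2⌋ = 7; lat ⌊2.5938/1⌋ = 2.
Subsquare: lon ⌊0.2981/0.0833333⌋ = 3 → d; lat ⌊0.5938/0.0416667⌋ = 14 → o.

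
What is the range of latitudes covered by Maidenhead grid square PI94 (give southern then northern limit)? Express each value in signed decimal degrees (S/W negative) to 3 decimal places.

Field P=15, I=8: +15·20° lon, +8·10° lat → SW at lon 120°, lat -10°.
Square 9, 4: +9·2° lon, +4·1° lat → SW at lon 138°, lat -6°.
Cell spans 2° lon × 1° lat.
south -6.000, north -5.000.

-6.000, -5.000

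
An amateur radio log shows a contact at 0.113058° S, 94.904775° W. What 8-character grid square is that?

EI29nv12

Shift to the Maidenhead origin (180°W, 90°S): lon 85.09522, lat 89.88694.
Field (20°×10°, letters A–R): 85.09522/20 → 4 → E, 89.88694/10 → 8 → I; chars EI.
Square (2°×1°, digits 0–9): 5.09522/2 → 2, 9.88694/1 → 9; chars 29.
Subsquare (5′×2.5′, letters a–x): 1.09522/0.0833333 → 13 → n, 0.88694/0.0416667 → 21 → v; chars nv.
Extended square (30″×15″, digits 0–9): 0.01189/0.00833333 → 1, 0.01194/0.00416667 → 2; chars 12.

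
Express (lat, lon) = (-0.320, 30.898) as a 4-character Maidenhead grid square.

Add 180° to longitude and 90° to latitude: 210.90, 89.68.
Field: 210.90/20 → 10 → K, 89.68/10 → 8 → I; chars KI.
Square: 10.90/2 → 5, 9.68/1 → 9; chars 59.

KI59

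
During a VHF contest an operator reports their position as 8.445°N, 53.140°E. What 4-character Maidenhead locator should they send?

LJ68

Offset from 180°W / 90°S: lon 233.14°, lat 98.44°.
Field: lon ⌊233.14/20⌋ = 11 → L; lat ⌊98.44/10⌋ = 9 → J.
Square: lon ⌊13.14/2⌋ = 6; lat ⌊8.44/1⌋ = 8.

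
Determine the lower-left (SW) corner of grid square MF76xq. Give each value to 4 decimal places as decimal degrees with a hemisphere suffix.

33.3333° S, 75.9167° E

Field M=12, F=5: +12·20° lon, +5·10° lat → SW at lon 60°, lat -40°.
Square 7, 6: +7·2° lon, +6·1° lat → SW at lon 74°, lat -34°.
Subsquare x=23, q=16: +23·0.0833333° lon, +16·0.0416667° lat → SW at lon 75.9167°, lat -33.3333°.
latitude 33.3333° S, longitude 75.9167° E.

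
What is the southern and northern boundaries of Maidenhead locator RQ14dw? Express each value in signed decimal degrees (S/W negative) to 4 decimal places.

74.9167, 74.9583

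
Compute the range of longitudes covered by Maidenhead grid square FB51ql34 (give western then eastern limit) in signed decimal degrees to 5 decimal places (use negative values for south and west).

-68.64167, -68.63333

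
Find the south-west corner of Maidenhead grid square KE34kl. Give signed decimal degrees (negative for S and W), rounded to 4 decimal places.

Field K=10, E=4: +10·20° lon, +4·10° lat → SW at lon 20°, lat -50°.
Square 3, 4: +3·2° lon, +4·1° lat → SW at lon 26°, lat -46°.
Subsquare k=10, l=11: +10·0.0833333° lon, +11·0.0416667° lat → SW at lon 26.8333°, lat -45.5417°.
latitude -45.5417, longitude 26.8333.

-45.5417, 26.8333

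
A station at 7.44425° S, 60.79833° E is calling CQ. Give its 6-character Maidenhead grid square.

MI02jn

Offset from 180°W / 90°S: lon 240.7983°, lat 82.5558°.
Field: lon ⌊240.7983/20⌋ = 12 → M; lat ⌊82.5558/10⌋ = 8 → I.
Square: lon ⌊0.7983/2⌋ = 0; lat ⌊2.5558/1⌋ = 2.
Subsquare: lon ⌊0.7983/0.0833333⌋ = 9 → j; lat ⌊0.5558/0.0416667⌋ = 13 → n.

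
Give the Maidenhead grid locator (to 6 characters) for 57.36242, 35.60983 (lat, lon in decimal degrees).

Add 180° to longitude and 90° to latitude: 215.6098, 147.3624.
Field (20°×10°, letters A–R): lon ⌊215.6098/20⌋ = 10 → K; lat ⌊147.3624/10⌋ = 14 → O.
Square (2°×1°, digits 0–9): lon ⌊15.6098/2⌋ = 7; lat ⌊7.3624/1⌋ = 7.
Subsquare (5′×2.5′, letters a–x): lon ⌊1.6098/0.0833333⌋ = 19 → t; lat ⌊0.3624/0.0416667⌋ = 8 → i.

KO77ti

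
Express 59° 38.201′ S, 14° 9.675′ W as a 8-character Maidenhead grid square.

Add 180° to longitude and 90° to latitude: 165.83875, 30.36332.
Field: lon ⌊165.83875/20⌋ = 8 → I; lat ⌊30.36332/10⌋ = 3 → D.
Square: lon ⌊5.83875/2⌋ = 2; lat ⌊0.36332/1⌋ = 0.
Subsquare: lon ⌊1.83875/0.0833333⌋ = 22 → w; lat ⌊0.36332/0.0416667⌋ = 8 → i.
Extended square: lon ⌊0.00542/0.00833333⌋ = 0; lat ⌊0.02998/0.00416667⌋ = 7.

ID20wi07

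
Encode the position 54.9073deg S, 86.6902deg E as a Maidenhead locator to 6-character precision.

Offset from 180°W / 90°S: lon 266.6902°, lat 35.0927°.
Field: 266.6902/20 → 13 → N, 35.0927/10 → 3 → D; chars ND.
Square: 6.6902/2 → 3, 5.0927/1 → 5; chars 35.
Subsquare: 0.6902/0.0833333 → 8 → i, 0.0927/0.0416667 → 2 → c; chars ic.

ND35ic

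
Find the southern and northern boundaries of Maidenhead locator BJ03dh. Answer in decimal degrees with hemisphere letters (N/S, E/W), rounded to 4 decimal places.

Field B=1, J=9: +1·20° lon, +9·10° lat → SW at lon -160°, lat 0°.
Square 0, 3: +0·2° lon, +3·1° lat → SW at lon -160°, lat 3°.
Subsquare d=3, h=7: +3·0.0833333° lon, +7·0.0416667° lat → SW at lon -159.75°, lat 3.29167°.
Cell spans 0.0833333° lon × 0.0416667° lat.
south 3.2917° N, north 3.3333° N.

3.2917° N, 3.3333° N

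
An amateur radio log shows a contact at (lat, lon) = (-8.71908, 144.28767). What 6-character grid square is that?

QI21dg

Add 180° to longitude and 90° to latitude: 324.2877, 81.2809.
Field: 324.2877/20 → 16 → Q, 81.2809/10 → 8 → I; chars QI.
Square: 4.2877/2 → 2, 1.2809/1 → 1; chars 21.
Subsquare: 0.2877/0.0833333 → 3 → d, 0.2809/0.0416667 → 6 → g; chars dg.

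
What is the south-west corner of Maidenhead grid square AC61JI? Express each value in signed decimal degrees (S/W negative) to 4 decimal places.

-68.6667, -167.2500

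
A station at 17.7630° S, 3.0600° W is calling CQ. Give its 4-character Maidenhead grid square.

IH82

Offset from 180°W / 90°S: lon 176.94°, lat 72.24°.
Field (20°×10°, letters A–R): lon ⌊176.94/20⌋ = 8 → I; lat ⌊72.24/10⌋ = 7 → H.
Square (2°×1°, digits 0–9): lon ⌊16.94/2⌋ = 8; lat ⌊2.24/1⌋ = 2.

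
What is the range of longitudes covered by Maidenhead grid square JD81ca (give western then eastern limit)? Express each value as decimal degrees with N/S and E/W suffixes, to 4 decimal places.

16.1667° E, 16.2500° E

Field J=9, D=3: +9·20° lon, +3·10° lat → SW at lon 0°, lat -60°.
Square 8, 1: +8·2° lon, +1·1° lat → SW at lon 16°, lat -59°.
Subsquare c=2, a=0: +2·0.0833333° lon, +0·0.0416667° lat → SW at lon 16.1667°, lat -59°.
Cell spans 0.0833333° lon × 0.0416667° lat.
west 16.1667° E, east 16.2500° E.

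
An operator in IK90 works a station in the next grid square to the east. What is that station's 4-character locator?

JK00

Longitude square 9; +1 → 10, wraps to 0, carry into field.
Longitude field I = 8; +1 → 9 = J.
The latitude characters are unchanged.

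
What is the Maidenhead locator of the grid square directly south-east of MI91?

NI00

Longitude square 9; +1 → 10, wraps to 0, carry into field.
Longitude field M = 12; +1 → 13 = N.
Latitude square 1; −1 → 0.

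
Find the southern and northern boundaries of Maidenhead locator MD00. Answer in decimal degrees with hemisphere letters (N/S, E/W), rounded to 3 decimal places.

Field M=12, D=3: +12·20° lon, +3·10° lat → SW at lon 60°, lat -60°.
Square 0, 0: +0·2° lon, +0·1° lat → SW at lon 60°, lat -60°.
Cell spans 2° lon × 1° lat.
south 60.000° S, north 59.000° S.

60.000° S, 59.000° S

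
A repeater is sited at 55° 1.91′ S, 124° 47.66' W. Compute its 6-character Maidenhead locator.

Shift to the Maidenhead origin (180°W, 90°S): lon 55.2057, lat 34.9682.
Field: lon ⌊55.2057/20⌋ = 2 → C; lat ⌊34.9682/10⌋ = 3 → D.
Square: lon ⌊15.2057/2⌋ = 7; lat ⌊4.9682/1⌋ = 4.
Subsquare: lon ⌊1.2057/0.0833333⌋ = 14 → o; lat ⌊0.9682/0.0416667⌋ = 23 → x.

CD74ox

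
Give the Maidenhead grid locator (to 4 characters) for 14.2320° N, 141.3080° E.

Add 180° to longitude and 90° to latitude: 321.31, 104.23.
Field: lon ⌊321.31/20⌋ = 16 → Q; lat ⌊104.23/10⌋ = 10 → K.
Square: lon ⌊1.31/2⌋ = 0; lat ⌊4.23/1⌋ = 4.

QK04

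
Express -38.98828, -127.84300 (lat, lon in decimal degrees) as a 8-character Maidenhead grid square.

Offset from 180°W / 90°S: lon 52.15700°, lat 51.01172°.
Field: 52.15700/20 → 2 → C, 51.01172/10 → 5 → F; chars CF.
Square: 12.15700/2 → 6, 1.01172/1 → 1; chars 61.
Subsquare: 0.15700/0.0833333 → 1 → b, 0.01172/0.0416667 → 0 → a; chars ba.
Extended square: 0.07367/0.00833333 → 8, 0.01172/0.00416667 → 2; chars 82.

CF61ba82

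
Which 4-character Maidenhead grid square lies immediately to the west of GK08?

Longitude square 0; −1 → -1, wraps to 9, carry into field.
Longitude field G = 6; −1 → 5 = F.
The latitude characters are unchanged.

FK98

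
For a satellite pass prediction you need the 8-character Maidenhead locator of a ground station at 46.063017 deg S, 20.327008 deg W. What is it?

HE93uw04

Add 180° to longitude and 90° to latitude: 159.67299, 43.93698.
Field: 159.67299/20 → 7 → H, 43.93698/10 → 4 → E; chars HE.
Square: 19.67299/2 → 9, 3.93698/1 → 3; chars 93.
Subsquare: 1.67299/0.0833333 → 20 → u, 0.93698/0.0416667 → 22 → w; chars uw.
Extended square: 0.00633/0.00833333 → 0, 0.02032/0.00416667 → 4; chars 04.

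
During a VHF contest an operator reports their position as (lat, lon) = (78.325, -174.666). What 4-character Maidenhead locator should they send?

AQ28

Offset from 180°W / 90°S: lon 5.33°, lat 168.32°.
Field (20°×10°, letters A–R): 5.33/20 → 0 → A, 168.32/10 → 16 → Q; chars AQ.
Square (2°×1°, digits 0–9): 5.33/2 → 2, 8.32/1 → 8; chars 28.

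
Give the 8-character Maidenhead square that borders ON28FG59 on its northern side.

Latitude extended square 9; +1 → 10, wraps to 0, carry into subsquare.
Latitude subsquare g = 6; +1 → 7 = h.
The longitude characters are unchanged.

ON28fh50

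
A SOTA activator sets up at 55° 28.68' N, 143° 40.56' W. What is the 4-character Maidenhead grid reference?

BO85

Shift to the Maidenhead origin (180°W, 90°S): lon 36.32, lat 145.48.
Field: 36.32/20 → 1 → B, 145.48/10 → 14 → O; chars BO.
Square: 16.32/2 → 8, 5.48/1 → 5; chars 85.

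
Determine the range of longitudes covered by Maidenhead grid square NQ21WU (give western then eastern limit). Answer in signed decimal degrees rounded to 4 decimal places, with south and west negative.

85.8333, 85.9167

Field N=13, Q=16: +13·20° lon, +16·10° lat → SW at lon 80°, lat 70°.
Square 2, 1: +2·2° lon, +1·1° lat → SW at lon 84°, lat 71°.
Subsquare w=22, u=20: +22·0.0833333° lon, +20·0.0416667° lat → SW at lon 85.8333°, lat 71.8333°.
Cell spans 0.0833333° lon × 0.0416667° lat.
west 85.8333, east 85.9167.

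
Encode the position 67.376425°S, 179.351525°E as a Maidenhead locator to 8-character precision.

RC92qo29

Add 180° to longitude and 90° to latitude: 359.35153, 22.62358.
Field (20°×10°, letters A–R): lon ⌊359.35153/20⌋ = 17 → R; lat ⌊22.62358/10⌋ = 2 → C.
Square (2°×1°, digits 0–9): lon ⌊19.35153/2⌋ = 9; lat ⌊2.62358/1⌋ = 2.
Subsquare (5′×2.5′, letters a–x): lon ⌊1.35153/0.0833333⌋ = 16 → q; lat ⌊0.62358/0.0416667⌋ = 14 → o.
Extended square (30″×15″, digits 0–9): lon ⌊0.01819/0.00833333⌋ = 2; lat ⌊0.04024/0.00416667⌋ = 9.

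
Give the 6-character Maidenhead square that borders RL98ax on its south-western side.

RL88xw

Longitude subsquare a = 0; −1 → -1, wraps to 23 = x, carry into square.
Longitude square 9; −1 → 8.
Latitude subsquare x = 23; −1 → 22 = w.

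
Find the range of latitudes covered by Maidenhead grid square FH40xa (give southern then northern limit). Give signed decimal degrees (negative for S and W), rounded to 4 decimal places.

-20.0000, -19.9583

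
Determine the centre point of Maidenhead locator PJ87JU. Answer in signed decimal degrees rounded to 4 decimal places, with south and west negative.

7.8542, 136.7917

Field P=15, J=9: +15·20° lon, +9·10° lat → SW at lon 120°, lat 0°.
Square 8, 7: +8·2° lon, +7·1° lat → SW at lon 136°, lat 7°.
Subsquare j=9, u=20: +9·0.0833333° lon, +20·0.0416667° lat → SW at lon 136.75°, lat 7.83333°.
Cell spans 0.0833333° lon × 0.0416667° lat. Centre is SW corner plus half of each.
latitude 7.8542, longitude 136.7917.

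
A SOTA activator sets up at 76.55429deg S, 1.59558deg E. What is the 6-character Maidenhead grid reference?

JB03tk

Shift to the Maidenhead origin (180°W, 90°S): lon 181.5956, lat 13.4457.
Field: lon ⌊181.5956/20⌋ = 9 → J; lat ⌊13.4457/10⌋ = 1 → B.
Square: lon ⌊1.5956/2⌋ = 0; lat ⌊3.4457/1⌋ = 3.
Subsquare: lon ⌊1.5956/0.0833333⌋ = 19 → t; lat ⌊0.4457/0.0416667⌋ = 10 → k.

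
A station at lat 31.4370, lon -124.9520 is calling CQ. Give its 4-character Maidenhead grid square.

CM71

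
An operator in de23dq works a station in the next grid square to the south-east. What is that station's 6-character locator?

Longitude subsquare d = 3; +1 → 4 = e.
Latitude subsquare q = 16; −1 → 15 = p.

DE23ep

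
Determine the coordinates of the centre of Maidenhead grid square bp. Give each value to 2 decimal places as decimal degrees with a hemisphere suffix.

65.00° N, 150.00° W

Field B=1, P=15: +1·20° lon, +15·10° lat → SW at lon -160°, lat 60°.
Cell spans 20° lon × 10° lat. Centre is SW corner plus half of each.
latitude 65.00° N, longitude 150.00° W.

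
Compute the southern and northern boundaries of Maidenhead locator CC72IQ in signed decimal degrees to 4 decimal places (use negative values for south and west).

Field C=2, C=2: +2·20° lon, +2·10° lat → SW at lon -140°, lat -70°.
Square 7, 2: +7·2° lon, +2·1° lat → SW at lon -126°, lat -68°.
Subsquare i=8, q=16: +8·0.0833333° lon, +16·0.0416667° lat → SW at lon -125.333°, lat -67.3333°.
Cell spans 0.0833333° lon × 0.0416667° lat.
south -67.3333, north -67.2917.

-67.3333, -67.2917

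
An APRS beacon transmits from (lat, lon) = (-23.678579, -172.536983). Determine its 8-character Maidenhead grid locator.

Shift to the Maidenhead origin (180°W, 90°S): lon 7.46302, lat 66.32142.
Field: 7.46302/20 → 0 → A, 66.32142/10 → 6 → G; chars AG.
Square: 7.46302/2 → 3, 6.32142/1 → 6; chars 36.
Subsquare: 1.46302/0.0833333 → 17 → r, 0.32142/0.0416667 → 7 → h; chars rh.
Extended square: 0.04635/0.00833333 → 5, 0.02975/0.00416667 → 7; chars 57.

AG36rh57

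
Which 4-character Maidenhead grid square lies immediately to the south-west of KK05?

JK94

Longitude square 0; −1 → -1, wraps to 9, carry into field.
Longitude field K = 10; −1 → 9 = J.
Latitude square 5; −1 → 4.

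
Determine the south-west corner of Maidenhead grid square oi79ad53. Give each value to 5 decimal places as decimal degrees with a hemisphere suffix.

Field O=14, I=8: +14·20° lon, +8·10° lat → SW at lon 100°, lat -10°.
Square 7, 9: +7·2° lon, +9·1° lat → SW at lon 114°, lat -1°.
Subsquare a=0, d=3: +0·0.0833333° lon, +3·0.0416667° lat → SW at lon 114°, lat -0.875°.
Extended square 5, 3: +5·0.00833333° lon, +3·0.00416667° lat → SW at lon 114.042°, lat -0.8625°.
latitude 0.86250° S, longitude 114.04167° E.

0.86250° S, 114.04167° E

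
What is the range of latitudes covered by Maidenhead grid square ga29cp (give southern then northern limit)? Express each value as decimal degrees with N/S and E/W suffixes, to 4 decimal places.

80.3750° S, 80.3333° S

Field G=6, A=0: +6·20° lon, +0·10° lat → SW at lon -60°, lat -90°.
Square 2, 9: +2·2° lon, +9·1° lat → SW at lon -56°, lat -81°.
Subsquare c=2, p=15: +2·0.0833333° lon, +15·0.0416667° lat → SW at lon -55.8333°, lat -80.375°.
Cell spans 0.0833333° lon × 0.0416667° lat.
south 80.3750° S, north 80.3333° S.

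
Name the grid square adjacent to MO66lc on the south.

MO66lb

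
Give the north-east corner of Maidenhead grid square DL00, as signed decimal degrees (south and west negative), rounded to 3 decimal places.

Field D=3, L=11: +3·20° lon, +11·10° lat → SW at lon -120°, lat 20°.
Square 0, 0: +0·2° lon, +0·1° lat → SW at lon -120°, lat 20°.
Cell spans 2° lon × 1° lat. NE corner is SW corner plus one full cell.
latitude 21.000, longitude -118.000.

21.000, -118.000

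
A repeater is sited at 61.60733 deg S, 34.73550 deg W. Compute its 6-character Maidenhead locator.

Shift to the Maidenhead origin (180°W, 90°S): lon 145.2645, lat 28.3927.
Field: 145.2645/20 → 7 → H, 28.3927/10 → 2 → C; chars HC.
Square: 5.2645/2 → 2, 8.3927/1 → 8; chars 28.
Subsquare: 1.2645/0.0833333 → 15 → p, 0.3927/0.0416667 → 9 → j; chars pj.

HC28pj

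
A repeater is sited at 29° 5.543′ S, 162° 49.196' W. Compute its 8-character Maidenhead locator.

Offset from 180°W / 90°S: lon 17.18007°, lat 60.90762°.
Field (20°×10°, letters A–R): 17.18007/20 → 0 → A, 60.90762/10 → 6 → G; chars AG.
Square (2°×1°, digits 0–9): 17.18007/2 → 8, 0.90762/1 → 0; chars 80.
Subsquare (5′×2.5′, letters a–x): 1.18007/0.0833333 → 14 → o, 0.90762/0.0416667 → 21 → v; chars ov.
Extended square (30″×15″, digits 0–9): 0.01340/0.00833333 → 1, 0.03262/0.00416667 → 7; chars 17.

AG80ov17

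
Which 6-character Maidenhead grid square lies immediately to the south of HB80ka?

HA89kx

Latitude subsquare a = 0; −1 → -1, wraps to 23 = x, carry into square.
Latitude square 0; −1 → -1, wraps to 9, carry into field.
Latitude field B = 1; −1 → 0 = A.
The longitude characters are unchanged.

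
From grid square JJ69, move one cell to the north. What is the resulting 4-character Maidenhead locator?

JK60

Latitude square 9; +1 → 10, wraps to 0, carry into field.
Latitude field J = 9; +1 → 10 = K.
The longitude characters are unchanged.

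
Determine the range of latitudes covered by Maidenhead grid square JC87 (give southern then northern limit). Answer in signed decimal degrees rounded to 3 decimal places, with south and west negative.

-63.000, -62.000

Field J=9, C=2: +9·20° lon, +2·10° lat → SW at lon 0°, lat -70°.
Square 8, 7: +8·2° lon, +7·1° lat → SW at lon 16°, lat -63°.
Cell spans 2° lon × 1° lat.
south -63.000, north -62.000.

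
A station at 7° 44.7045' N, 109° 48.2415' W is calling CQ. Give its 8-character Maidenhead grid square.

Add 180° to longitude and 90° to latitude: 70.19598, 97.74507.
Field: 70.19598/20 → 3 → D, 97.74507/10 → 9 → J; chars DJ.
Square: 10.19598/2 → 5, 7.74507/1 → 7; chars 57.
Subsquare: 0.19598/0.0833333 → 2 → c, 0.74507/0.0416667 → 17 → r; chars cr.
Extended square: 0.02931/0.00833333 → 3, 0.03674/0.00416667 → 8; chars 38.

DJ57cr38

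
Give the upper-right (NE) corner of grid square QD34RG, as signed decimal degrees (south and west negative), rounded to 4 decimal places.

-55.7083, 147.5000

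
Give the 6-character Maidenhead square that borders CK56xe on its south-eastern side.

CK66ad

Longitude subsquare x = 23; +1 → 24, wraps to 0 = a, carry into square.
Longitude square 5; +1 → 6.
Latitude subsquare e = 4; −1 → 3 = d.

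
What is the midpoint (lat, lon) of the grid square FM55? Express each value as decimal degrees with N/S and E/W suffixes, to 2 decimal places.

35.50° N, 69.00° W

Field F=5, M=12: +5·20° lon, +12·10° lat → SW at lon -80°, lat 30°.
Square 5, 5: +5·2° lon, +5·1° lat → SW at lon -70°, lat 35°.
Cell spans 2° lon × 1° lat. Centre is SW corner plus half of each.
latitude 35.50° N, longitude 69.00° W.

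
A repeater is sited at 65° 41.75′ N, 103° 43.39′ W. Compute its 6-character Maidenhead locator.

Add 180° to longitude and 90° to latitude: 76.2768, 155.6958.
Field: lon ⌊76.2768/20⌋ = 3 → D; lat ⌊155.6958/10⌋ = 15 → P.
Square: lon ⌊16.2768/2⌋ = 8; lat ⌊5.6958/1⌋ = 5.
Subsquare: lon ⌊0.2768/0.0833333⌋ = 3 → d; lat ⌊0.6958/0.0416667⌋ = 16 → q.

DP85dq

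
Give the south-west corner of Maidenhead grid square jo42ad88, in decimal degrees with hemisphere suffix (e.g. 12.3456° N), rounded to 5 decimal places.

Field J=9, O=14: +9·20° lon, +14·10° lat → SW at lon 0°, lat 50°.
Square 4, 2: +4·2° lon, +2·1° lat → SW at lon 8°, lat 52°.
Subsquare a=0, d=3: +0·0.0833333° lon, +3·0.0416667° lat → SW at lon 8°, lat 52.125°.
Extended square 8, 8: +8·0.00833333° lon, +8·0.00416667° lat → SW at lon 8.06667°, lat 52.1583°.
latitude 52.15833° N, longitude 8.06667° E.

52.15833° N, 8.06667° E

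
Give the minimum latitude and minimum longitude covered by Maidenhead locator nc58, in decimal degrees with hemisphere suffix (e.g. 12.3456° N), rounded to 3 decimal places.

62.000° S, 90.000° E

Field N=13, C=2: +13·20° lon, +2·10° lat → SW at lon 80°, lat -70°.
Square 5, 8: +5·2° lon, +8·1° lat → SW at lon 90°, lat -62°.
latitude 62.000° S, longitude 90.000° E.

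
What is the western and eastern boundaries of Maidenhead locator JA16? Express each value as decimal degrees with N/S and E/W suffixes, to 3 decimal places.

Field J=9, A=0: +9·20° lon, +0·10° lat → SW at lon 0°, lat -90°.
Square 1, 6: +1·2° lon, +6·1° lat → SW at lon 2°, lat -84°.
Cell spans 2° lon × 1° lat.
west 2.000° E, east 4.000° E.

2.000° E, 4.000° E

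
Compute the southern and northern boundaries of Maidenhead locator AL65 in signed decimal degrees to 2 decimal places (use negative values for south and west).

25.00, 26.00

Field A=0, L=11: +0·20° lon, +11·10° lat → SW at lon -180°, lat 20°.
Square 6, 5: +6·2° lon, +5·1° lat → SW at lon -168°, lat 25°.
Cell spans 2° lon × 1° lat.
south 25.00, north 26.00.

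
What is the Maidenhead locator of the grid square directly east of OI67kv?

OI67lv

Longitude subsquare k = 10; +1 → 11 = l.
The latitude characters are unchanged.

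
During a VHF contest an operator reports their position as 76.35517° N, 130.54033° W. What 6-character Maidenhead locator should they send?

CQ46ri

Shift to the Maidenhead origin (180°W, 90°S): lon 49.4597, lat 166.3552.
Field: 49.4597/20 → 2 → C, 166.3552/10 → 16 → Q; chars CQ.
Square: 9.4597/2 → 4, 6.3552/1 → 6; chars 46.
Subsquare: 1.4597/0.0833333 → 17 → r, 0.3552/0.0416667 → 8 → i; chars ri.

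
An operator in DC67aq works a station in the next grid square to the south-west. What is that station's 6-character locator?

DC57xp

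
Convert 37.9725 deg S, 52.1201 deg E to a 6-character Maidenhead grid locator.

Offset from 180°W / 90°S: lon 232.1201°, lat 52.0275°.
Field: lon ⌊232.1201/20⌋ = 11 → L; lat ⌊52.0275/10⌋ = 5 → F.
Square: lon ⌊12.1201/2⌋ = 6; lat ⌊2.0275/1⌋ = 2.
Subsquare: lon ⌊0.1201/0.0833333⌋ = 1 → b; lat ⌊0.0275/0.0416667⌋ = 0 → a.

LF62ba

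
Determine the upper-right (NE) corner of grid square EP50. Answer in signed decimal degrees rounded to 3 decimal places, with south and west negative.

61.000, -88.000

Field E=4, P=15: +4·20° lon, +15·10° lat → SW at lon -100°, lat 60°.
Square 5, 0: +5·2° lon, +0·1° lat → SW at lon -90°, lat 60°.
Cell spans 2° lon × 1° lat. NE corner is SW corner plus one full cell.
latitude 61.000, longitude -88.000.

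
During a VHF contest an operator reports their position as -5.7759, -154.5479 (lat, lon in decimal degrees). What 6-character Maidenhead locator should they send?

Offset from 180°W / 90°S: lon 25.4521°, lat 84.2241°.
Field: lon ⌊25.4521/20⌋ = 1 → B; lat ⌊84.2241/10⌋ = 8 → I.
Square: lon ⌊5.4521/2⌋ = 2; lat ⌊4.2241/1⌋ = 4.
Subsquare: lon ⌊1.4521/0.0833333⌋ = 17 → r; lat ⌊0.2241/0.0416667⌋ = 5 → f.

BI24rf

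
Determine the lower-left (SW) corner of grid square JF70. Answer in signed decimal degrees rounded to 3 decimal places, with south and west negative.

-40.000, 14.000

Field J=9, F=5: +9·20° lon, +5·10° lat → SW at lon 0°, lat -40°.
Square 7, 0: +7·2° lon, +0·1° lat → SW at lon 14°, lat -40°.
latitude -40.000, longitude 14.000.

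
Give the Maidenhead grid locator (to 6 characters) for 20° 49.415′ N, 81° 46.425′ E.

NL00vt

Shift to the Maidenhead origin (180°W, 90°S): lon 261.7738, lat 110.8236.
Field (20°×10°, letters A–R): 261.7738/20 → 13 → N, 110.8236/10 → 11 → L; chars NL.
Square (2°×1°, digits 0–9): 1.7738/2 → 0, 0.8236/1 → 0; chars 00.
Subsquare (5′×2.5′, letters a–x): 1.7738/0.0833333 → 21 → v, 0.8236/0.0416667 → 19 → t; chars vt.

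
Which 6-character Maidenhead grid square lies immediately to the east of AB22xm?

AB32am

Longitude subsquare x = 23; +1 → 24, wraps to 0 = a, carry into square.
Longitude square 2; +1 → 3.
The latitude characters are unchanged.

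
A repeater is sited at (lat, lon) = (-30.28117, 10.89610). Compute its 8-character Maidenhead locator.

Shift to the Maidenhead origin (180°W, 90°S): lon 190.89610, lat 59.71883.
Field: 190.89610/20 → 9 → J, 59.71883/10 → 5 → F; chars JF.
Square: 10.89610/2 → 5, 9.71883/1 → 9; chars 59.
Subsquare: 0.89610/0.0833333 → 10 → k, 0.71883/0.0416667 → 17 → r; chars kr.
Extended square: 0.06277/0.00833333 → 7, 0.01050/0.00416667 → 2; chars 72.

JF59kr72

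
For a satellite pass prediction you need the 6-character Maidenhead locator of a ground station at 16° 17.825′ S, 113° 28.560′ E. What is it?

OH63rq

Offset from 180°W / 90°S: lon 293.4760°, lat 73.7029°.
Field (20°×10°, letters A–R): lon ⌊293.4760/20⌋ = 14 → O; lat ⌊73.7029/10⌋ = 7 → H.
Square (2°×1°, digits 0–9): lon ⌊13.4760/2⌋ = 6; lat ⌊3.7029/1⌋ = 3.
Subsquare (5′×2.5′, letters a–x): lon ⌊1.4760/0.0833333⌋ = 17 → r; lat ⌊0.7029/0.0416667⌋ = 16 → q.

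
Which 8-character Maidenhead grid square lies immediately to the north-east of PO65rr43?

PO65rr54

Longitude extended square 4; +1 → 5.
Latitude extended square 3; +1 → 4.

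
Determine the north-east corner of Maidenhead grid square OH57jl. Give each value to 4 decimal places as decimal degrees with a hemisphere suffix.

12.5000° S, 110.8333° E

Field O=14, H=7: +14·20° lon, +7·10° lat → SW at lon 100°, lat -20°.
Square 5, 7: +5·2° lon, +7·1° lat → SW at lon 110°, lat -13°.
Subsquare j=9, l=11: +9·0.0833333° lon, +11·0.0416667° lat → SW at lon 110.75°, lat -12.5417°.
Cell spans 0.0833333° lon × 0.0416667° lat. NE corner is SW corner plus one full cell.
latitude 12.5000° S, longitude 110.8333° E.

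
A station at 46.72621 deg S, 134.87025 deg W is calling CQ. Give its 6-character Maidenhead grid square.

CE23ng

Add 180° to longitude and 90° to latitude: 45.1298, 43.2738.
Field: lon ⌊45.1298/20⌋ = 2 → C; lat ⌊43.2738/10⌋ = 4 → E.
Square: lon ⌊5.1298/2⌋ = 2; lat ⌊3.2738/1⌋ = 3.
Subsquare: lon ⌊1.1298/0.0833333⌋ = 13 → n; lat ⌊0.2738/0.0416667⌋ = 6 → g.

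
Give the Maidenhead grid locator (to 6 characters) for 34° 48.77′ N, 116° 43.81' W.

DM14pt

Offset from 180°W / 90°S: lon 63.2698°, lat 124.8128°.
Field (20°×10°, letters A–R): 63.2698/20 → 3 → D, 124.8128/10 → 12 → M; chars DM.
Square (2°×1°, digits 0–9): 3.2698/2 → 1, 4.8128/1 → 4; chars 14.
Subsquare (5′×2.5′, letters a–x): 1.2698/0.0833333 → 15 → p, 0.8128/0.0416667 → 19 → t; chars pt.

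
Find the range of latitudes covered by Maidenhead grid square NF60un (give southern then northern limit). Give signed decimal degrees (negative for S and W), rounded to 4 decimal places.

-39.4583, -39.4167

Field N=13, F=5: +13·20° lon, +5·10° lat → SW at lon 80°, lat -40°.
Square 6, 0: +6·2° lon, +0·1° lat → SW at lon 92°, lat -40°.
Subsquare u=20, n=13: +20·0.0833333° lon, +13·0.0416667° lat → SW at lon 93.6667°, lat -39.4583°.
Cell spans 0.0833333° lon × 0.0416667° lat.
south -39.4583, north -39.4167.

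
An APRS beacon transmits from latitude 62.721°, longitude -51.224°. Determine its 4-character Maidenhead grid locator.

GP42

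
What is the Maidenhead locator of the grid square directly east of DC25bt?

DC25ct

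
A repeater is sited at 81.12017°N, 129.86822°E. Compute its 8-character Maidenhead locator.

Add 180° to longitude and 90° to latitude: 309.86822, 171.12017.
Field: lon ⌊309.86822/20⌋ = 15 → P; lat ⌊171.12017/10⌋ = 17 → R.
Square: lon ⌊9.86822/2⌋ = 4; lat ⌊1.12017/1⌋ = 1.
Subsquare: lon ⌊1.86822/0.0833333⌋ = 22 → w; lat ⌊0.12017/0.0416667⌋ = 2 → c.
Extended square: lon ⌊0.03489/0.00833333⌋ = 4; lat ⌊0.03684/0.00416667⌋ = 8.

PR41wc48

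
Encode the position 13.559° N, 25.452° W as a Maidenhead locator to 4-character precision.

Add 180° to longitude and 90° to latitude: 154.55, 103.56.
Field: lon ⌊154.55/20⌋ = 7 → H; lat ⌊103.56/10⌋ = 10 → K.
Square: lon ⌊14.55/2⌋ = 7; lat ⌊3.56/1⌋ = 3.

HK73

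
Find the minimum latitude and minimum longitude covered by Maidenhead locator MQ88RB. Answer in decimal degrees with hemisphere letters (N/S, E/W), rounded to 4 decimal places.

Field M=12, Q=16: +12·20° lon, +16·10° lat → SW at lon 60°, lat 70°.
Square 8, 8: +8·2° lon, +8·1° lat → SW at lon 76°, lat 78°.
Subsquare r=17, b=1: +17·0.0833333° lon, +1·0.0416667° lat → SW at lon 77.4167°, lat 78.0417°.
latitude 78.0417° N, longitude 77.4167° E.

78.0417° N, 77.4167° E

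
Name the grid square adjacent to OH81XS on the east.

Longitude subsquare x = 23; +1 → 24, wraps to 0 = a, carry into square.
Longitude square 8; +1 → 9.
The latitude characters are unchanged.

OH91as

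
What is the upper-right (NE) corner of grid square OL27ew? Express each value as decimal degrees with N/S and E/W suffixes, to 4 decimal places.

27.9583° N, 104.4167° E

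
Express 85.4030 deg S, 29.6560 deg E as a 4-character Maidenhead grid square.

Offset from 180°W / 90°S: lon 209.66°, lat 4.60°.
Field (20°×10°, letters A–R): lon ⌊209.66/20⌋ = 10 → K; lat ⌊4.60/10⌋ = 0 → A.
Square (2°×1°, digits 0–9): lon ⌊9.66/2⌋ = 4; lat ⌊4.60/1⌋ = 4.

KA44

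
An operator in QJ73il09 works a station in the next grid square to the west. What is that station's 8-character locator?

Longitude extended square 0; −1 → -1, wraps to 9, carry into subsquare.
Longitude subsquare i = 8; −1 → 7 = h.
The latitude characters are unchanged.

QJ73hl99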